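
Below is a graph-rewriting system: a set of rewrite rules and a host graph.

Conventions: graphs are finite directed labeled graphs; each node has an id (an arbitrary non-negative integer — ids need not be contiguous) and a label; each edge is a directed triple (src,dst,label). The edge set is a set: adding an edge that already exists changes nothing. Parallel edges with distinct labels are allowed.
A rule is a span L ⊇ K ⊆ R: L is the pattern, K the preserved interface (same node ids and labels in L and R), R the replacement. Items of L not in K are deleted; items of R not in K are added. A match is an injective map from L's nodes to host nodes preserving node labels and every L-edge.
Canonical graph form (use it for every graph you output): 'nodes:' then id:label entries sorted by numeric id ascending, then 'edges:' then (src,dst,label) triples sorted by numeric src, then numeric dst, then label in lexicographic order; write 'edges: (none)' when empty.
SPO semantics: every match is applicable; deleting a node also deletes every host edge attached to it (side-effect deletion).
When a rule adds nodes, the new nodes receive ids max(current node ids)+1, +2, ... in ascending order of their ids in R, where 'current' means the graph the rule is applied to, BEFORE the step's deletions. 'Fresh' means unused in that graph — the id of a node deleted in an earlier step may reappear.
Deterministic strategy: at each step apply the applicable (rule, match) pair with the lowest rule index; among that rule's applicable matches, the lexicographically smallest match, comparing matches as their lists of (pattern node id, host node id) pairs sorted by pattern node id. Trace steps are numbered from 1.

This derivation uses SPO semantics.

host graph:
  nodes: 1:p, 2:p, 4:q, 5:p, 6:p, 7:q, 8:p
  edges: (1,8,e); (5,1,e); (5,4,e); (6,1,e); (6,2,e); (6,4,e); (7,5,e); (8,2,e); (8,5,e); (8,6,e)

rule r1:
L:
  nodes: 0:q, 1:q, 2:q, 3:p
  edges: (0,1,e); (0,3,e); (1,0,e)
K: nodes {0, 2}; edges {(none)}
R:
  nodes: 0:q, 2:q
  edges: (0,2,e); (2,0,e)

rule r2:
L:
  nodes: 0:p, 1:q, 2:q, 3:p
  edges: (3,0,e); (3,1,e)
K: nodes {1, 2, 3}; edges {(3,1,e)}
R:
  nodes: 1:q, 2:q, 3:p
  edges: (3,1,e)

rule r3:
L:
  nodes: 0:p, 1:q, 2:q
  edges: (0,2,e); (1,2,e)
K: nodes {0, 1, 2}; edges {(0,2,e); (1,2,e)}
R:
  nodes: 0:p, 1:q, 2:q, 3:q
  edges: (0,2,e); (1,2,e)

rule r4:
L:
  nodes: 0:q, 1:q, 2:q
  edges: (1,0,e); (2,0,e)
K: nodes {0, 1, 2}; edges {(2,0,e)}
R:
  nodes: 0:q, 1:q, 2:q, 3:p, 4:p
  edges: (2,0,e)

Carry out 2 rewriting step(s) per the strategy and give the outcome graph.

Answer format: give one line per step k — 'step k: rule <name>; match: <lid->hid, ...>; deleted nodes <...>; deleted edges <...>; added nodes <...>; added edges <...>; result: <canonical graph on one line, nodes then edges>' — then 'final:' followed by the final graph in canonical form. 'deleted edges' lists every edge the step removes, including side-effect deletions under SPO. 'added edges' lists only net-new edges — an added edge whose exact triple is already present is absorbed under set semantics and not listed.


step 1: rule r2; match: 0->1, 1->4, 2->7, 3->5; deleted nodes 1; deleted edges (1,8,e); (5,1,e); (6,1,e); added nodes (none); added edges (none); result: nodes: 2:p, 4:q, 5:p, 6:p, 7:q, 8:p edges: (5,4,e); (6,2,e); (6,4,e); (7,5,e); (8,2,e); (8,5,e); (8,6,e)
step 2: rule r2; match: 0->2, 1->4, 2->7, 3->6; deleted nodes 2; deleted edges (6,2,e); (8,2,e); added nodes (none); added edges (none); result: nodes: 4:q, 5:p, 6:p, 7:q, 8:p edges: (5,4,e); (6,4,e); (7,5,e); (8,5,e); (8,6,e)
final:
nodes: 4:q, 5:p, 6:p, 7:q, 8:p
edges: (5,4,e); (6,4,e); (7,5,e); (8,5,e); (8,6,e)


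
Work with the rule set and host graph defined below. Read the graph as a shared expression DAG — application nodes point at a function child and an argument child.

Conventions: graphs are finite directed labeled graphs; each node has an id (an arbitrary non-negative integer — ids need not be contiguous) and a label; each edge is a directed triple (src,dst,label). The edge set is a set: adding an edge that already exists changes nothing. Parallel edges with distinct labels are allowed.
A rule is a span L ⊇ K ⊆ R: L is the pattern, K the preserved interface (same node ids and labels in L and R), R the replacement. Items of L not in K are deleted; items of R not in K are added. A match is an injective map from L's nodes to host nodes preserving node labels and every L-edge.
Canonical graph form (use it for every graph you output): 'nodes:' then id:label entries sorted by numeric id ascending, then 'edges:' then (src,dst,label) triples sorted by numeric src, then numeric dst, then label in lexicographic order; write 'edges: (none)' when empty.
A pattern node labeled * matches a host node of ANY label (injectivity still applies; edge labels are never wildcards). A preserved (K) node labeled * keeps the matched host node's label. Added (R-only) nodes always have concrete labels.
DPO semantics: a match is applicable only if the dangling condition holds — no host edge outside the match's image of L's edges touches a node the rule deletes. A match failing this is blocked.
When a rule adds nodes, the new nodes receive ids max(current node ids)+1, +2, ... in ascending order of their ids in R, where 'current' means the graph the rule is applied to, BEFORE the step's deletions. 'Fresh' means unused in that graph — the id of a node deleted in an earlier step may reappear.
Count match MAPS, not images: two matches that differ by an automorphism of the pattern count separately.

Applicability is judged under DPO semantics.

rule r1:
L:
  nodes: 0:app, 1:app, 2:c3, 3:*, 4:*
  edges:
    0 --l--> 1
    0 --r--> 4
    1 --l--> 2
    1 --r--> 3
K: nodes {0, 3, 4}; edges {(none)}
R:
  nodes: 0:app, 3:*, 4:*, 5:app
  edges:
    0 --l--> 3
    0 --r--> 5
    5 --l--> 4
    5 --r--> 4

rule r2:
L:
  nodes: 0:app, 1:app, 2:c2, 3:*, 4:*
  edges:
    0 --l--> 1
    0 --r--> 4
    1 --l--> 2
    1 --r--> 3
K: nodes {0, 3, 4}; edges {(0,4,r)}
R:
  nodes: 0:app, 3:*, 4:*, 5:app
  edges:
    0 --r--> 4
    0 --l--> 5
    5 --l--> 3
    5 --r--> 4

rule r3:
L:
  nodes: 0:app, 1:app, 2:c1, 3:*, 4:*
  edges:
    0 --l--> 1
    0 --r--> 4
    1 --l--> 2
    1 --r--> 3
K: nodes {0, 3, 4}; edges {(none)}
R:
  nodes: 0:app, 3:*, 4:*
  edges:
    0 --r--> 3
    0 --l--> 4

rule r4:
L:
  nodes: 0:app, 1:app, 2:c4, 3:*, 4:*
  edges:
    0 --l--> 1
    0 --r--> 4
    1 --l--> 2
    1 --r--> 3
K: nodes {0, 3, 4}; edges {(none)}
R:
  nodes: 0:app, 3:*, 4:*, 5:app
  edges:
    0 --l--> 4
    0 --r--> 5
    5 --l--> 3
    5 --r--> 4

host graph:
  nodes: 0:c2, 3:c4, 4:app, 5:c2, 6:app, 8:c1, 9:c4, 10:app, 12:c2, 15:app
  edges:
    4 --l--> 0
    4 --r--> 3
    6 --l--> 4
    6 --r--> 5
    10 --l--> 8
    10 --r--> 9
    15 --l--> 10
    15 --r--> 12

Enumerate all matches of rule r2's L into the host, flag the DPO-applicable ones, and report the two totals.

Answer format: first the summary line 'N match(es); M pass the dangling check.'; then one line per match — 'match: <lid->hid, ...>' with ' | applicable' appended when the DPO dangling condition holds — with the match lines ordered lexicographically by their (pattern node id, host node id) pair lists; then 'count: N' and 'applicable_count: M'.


1 match(es); 1 pass the dangling check.
match: 0->6, 1->4, 2->0, 3->3, 4->5 | applicable
count: 1
applicable_count: 1


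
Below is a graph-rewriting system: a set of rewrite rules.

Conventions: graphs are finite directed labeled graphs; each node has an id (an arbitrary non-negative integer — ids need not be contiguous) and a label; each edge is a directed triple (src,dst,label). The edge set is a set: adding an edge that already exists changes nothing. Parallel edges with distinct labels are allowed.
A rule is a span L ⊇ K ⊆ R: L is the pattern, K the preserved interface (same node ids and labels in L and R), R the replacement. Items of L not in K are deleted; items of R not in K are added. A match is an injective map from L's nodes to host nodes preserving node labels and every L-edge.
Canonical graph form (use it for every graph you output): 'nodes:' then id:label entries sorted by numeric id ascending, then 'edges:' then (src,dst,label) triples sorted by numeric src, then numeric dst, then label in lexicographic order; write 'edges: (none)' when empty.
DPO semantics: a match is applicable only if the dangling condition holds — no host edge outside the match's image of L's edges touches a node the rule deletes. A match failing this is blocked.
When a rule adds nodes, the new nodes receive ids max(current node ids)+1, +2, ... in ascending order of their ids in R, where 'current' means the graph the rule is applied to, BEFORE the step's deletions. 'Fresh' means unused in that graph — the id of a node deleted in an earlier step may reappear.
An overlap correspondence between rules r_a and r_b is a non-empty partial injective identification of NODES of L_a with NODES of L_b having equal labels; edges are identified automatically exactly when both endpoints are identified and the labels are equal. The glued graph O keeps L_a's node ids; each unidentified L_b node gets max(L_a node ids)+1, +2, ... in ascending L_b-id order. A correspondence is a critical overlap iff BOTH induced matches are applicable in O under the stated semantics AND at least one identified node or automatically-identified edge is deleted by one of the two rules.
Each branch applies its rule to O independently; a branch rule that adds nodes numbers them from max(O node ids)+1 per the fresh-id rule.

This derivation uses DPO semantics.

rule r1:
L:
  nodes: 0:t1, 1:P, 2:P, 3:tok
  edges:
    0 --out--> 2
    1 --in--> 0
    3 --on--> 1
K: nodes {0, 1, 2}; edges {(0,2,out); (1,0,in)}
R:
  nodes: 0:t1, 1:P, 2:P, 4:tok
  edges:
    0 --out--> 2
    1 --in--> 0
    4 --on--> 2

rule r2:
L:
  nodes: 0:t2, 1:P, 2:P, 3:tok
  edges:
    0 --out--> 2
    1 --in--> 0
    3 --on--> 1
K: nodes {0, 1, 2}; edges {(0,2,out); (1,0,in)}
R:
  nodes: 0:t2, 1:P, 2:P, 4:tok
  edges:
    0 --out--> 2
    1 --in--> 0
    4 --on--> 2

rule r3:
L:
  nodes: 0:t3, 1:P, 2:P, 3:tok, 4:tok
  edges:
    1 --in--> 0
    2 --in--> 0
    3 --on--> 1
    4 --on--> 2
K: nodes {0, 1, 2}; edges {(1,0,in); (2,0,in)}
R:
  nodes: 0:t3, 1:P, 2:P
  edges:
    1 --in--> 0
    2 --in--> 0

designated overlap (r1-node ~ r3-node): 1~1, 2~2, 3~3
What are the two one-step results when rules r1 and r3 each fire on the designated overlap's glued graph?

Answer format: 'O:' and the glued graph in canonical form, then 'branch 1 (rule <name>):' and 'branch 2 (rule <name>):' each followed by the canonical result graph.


O:
nodes: 0:t1, 1:P, 2:P, 3:tok, 4:t3, 5:tok
edges: (0,2,out); (1,0,in); (1,4,in); (2,4,in); (3,1,on); (5,2,on)
branch 1 (rule r1):
nodes: 0:t1, 1:P, 2:P, 4:t3, 5:tok, 6:tok
edges: (0,2,out); (1,0,in); (1,4,in); (2,4,in); (5,2,on); (6,2,on)
branch 2 (rule r3):
nodes: 0:t1, 1:P, 2:P, 4:t3
edges: (0,2,out); (1,0,in); (1,4,in); (2,4,in)


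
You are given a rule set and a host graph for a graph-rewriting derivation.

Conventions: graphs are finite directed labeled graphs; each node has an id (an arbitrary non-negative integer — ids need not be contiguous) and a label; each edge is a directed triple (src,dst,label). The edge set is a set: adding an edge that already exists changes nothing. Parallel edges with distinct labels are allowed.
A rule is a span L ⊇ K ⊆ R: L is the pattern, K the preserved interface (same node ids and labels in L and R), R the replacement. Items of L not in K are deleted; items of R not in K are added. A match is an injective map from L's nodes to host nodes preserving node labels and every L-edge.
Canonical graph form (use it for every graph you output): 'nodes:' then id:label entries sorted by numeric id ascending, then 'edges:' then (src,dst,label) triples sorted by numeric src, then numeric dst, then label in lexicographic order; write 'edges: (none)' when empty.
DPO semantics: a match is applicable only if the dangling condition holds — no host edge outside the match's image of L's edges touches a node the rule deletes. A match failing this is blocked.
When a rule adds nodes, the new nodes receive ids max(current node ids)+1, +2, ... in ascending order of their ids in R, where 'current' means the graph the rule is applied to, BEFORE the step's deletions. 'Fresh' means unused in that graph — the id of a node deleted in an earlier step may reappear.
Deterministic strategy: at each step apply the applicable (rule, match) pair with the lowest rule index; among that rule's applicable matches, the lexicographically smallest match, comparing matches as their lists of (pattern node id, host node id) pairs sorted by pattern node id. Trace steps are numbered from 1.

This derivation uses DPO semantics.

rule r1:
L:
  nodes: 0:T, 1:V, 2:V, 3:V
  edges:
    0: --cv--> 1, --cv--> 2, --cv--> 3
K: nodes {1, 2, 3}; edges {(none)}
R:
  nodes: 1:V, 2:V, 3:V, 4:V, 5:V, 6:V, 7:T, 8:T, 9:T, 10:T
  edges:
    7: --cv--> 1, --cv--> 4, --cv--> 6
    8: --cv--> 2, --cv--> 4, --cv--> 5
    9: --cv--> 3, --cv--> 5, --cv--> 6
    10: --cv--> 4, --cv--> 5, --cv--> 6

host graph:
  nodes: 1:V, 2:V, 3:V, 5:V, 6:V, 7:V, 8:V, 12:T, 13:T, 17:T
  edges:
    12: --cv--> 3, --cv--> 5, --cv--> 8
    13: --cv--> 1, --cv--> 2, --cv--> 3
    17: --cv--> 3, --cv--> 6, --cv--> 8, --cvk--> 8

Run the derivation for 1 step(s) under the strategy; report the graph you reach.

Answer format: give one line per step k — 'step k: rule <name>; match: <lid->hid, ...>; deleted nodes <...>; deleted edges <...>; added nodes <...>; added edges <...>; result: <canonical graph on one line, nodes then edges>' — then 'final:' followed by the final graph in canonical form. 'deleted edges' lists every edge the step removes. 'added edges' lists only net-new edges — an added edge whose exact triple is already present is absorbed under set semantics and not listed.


step 1: rule r1; match: 0->12, 1->3, 2->5, 3->8; deleted nodes 12; deleted edges (12,3,cv); (12,5,cv); (12,8,cv); added nodes 18, 19, 20, 21, 22, 23, 24; added edges (21,3,cv); (21,18,cv); (21,20,cv); (22,5,cv); (22,18,cv); (22,19,cv); (23,8,cv); (23,19,cv); (23,20,cv); (24,18,cv); (24,19,cv); (24,20,cv); result: nodes: 1:V, 2:V, 3:V, 5:V, 6:V, 7:V, 8:V, 13:T, 17:T, 18:V, 19:V, 20:V, 21:T, 22:T, 23:T, 24:T edges: (13,1,cv); (13,2,cv); (13,3,cv); (17,3,cv); (17,6,cv); (17,8,cv); (17,8,cvk); (21,3,cv); (21,18,cv); (21,20,cv); (22,5,cv); (22,18,cv); (22,19,cv); (23,8,cv); (23,19,cv); (23,20,cv); (24,18,cv); (24,19,cv); (24,20,cv)
final:
nodes: 1:V, 2:V, 3:V, 5:V, 6:V, 7:V, 8:V, 13:T, 17:T, 18:V, 19:V, 20:V, 21:T, 22:T, 23:T, 24:T
edges: (13,1,cv); (13,2,cv); (13,3,cv); (17,3,cv); (17,6,cv); (17,8,cv); (17,8,cvk); (21,3,cv); (21,18,cv); (21,20,cv); (22,5,cv); (22,18,cv); (22,19,cv); (23,8,cv); (23,19,cv); (23,20,cv); (24,18,cv); (24,19,cv); (24,20,cv)


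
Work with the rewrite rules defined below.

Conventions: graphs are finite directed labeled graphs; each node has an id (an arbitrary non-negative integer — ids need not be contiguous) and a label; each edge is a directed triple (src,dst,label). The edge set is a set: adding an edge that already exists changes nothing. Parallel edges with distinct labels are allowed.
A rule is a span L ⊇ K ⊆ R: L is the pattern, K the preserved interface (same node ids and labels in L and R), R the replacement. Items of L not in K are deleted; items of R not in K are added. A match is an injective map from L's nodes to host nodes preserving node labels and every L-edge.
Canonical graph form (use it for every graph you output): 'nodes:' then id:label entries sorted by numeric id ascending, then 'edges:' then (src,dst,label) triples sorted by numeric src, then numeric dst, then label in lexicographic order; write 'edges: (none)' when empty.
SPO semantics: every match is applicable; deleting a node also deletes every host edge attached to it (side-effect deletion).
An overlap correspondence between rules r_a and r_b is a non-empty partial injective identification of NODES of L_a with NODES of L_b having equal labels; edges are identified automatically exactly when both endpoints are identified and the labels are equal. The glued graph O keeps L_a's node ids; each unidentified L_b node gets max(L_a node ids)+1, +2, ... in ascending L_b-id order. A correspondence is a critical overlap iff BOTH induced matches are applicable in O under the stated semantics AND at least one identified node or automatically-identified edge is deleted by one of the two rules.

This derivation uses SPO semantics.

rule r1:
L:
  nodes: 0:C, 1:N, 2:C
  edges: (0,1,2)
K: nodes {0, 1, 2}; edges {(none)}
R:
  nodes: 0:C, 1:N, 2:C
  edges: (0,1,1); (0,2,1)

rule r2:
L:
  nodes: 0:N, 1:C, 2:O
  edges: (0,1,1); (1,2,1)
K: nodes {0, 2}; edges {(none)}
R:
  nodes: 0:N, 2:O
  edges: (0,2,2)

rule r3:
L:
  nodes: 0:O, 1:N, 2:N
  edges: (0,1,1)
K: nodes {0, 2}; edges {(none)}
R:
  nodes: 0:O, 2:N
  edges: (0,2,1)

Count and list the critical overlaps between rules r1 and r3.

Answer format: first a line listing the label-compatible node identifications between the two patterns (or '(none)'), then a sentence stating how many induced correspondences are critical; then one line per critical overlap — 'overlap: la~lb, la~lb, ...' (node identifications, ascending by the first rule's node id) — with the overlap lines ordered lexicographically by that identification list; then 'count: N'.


label-compatible node identifications between L(r1) and L(r3): 1~1, 1~2
1 of the induced correspondences is a critical overlap of r1 and r3.
overlap: 1~1
count: 1


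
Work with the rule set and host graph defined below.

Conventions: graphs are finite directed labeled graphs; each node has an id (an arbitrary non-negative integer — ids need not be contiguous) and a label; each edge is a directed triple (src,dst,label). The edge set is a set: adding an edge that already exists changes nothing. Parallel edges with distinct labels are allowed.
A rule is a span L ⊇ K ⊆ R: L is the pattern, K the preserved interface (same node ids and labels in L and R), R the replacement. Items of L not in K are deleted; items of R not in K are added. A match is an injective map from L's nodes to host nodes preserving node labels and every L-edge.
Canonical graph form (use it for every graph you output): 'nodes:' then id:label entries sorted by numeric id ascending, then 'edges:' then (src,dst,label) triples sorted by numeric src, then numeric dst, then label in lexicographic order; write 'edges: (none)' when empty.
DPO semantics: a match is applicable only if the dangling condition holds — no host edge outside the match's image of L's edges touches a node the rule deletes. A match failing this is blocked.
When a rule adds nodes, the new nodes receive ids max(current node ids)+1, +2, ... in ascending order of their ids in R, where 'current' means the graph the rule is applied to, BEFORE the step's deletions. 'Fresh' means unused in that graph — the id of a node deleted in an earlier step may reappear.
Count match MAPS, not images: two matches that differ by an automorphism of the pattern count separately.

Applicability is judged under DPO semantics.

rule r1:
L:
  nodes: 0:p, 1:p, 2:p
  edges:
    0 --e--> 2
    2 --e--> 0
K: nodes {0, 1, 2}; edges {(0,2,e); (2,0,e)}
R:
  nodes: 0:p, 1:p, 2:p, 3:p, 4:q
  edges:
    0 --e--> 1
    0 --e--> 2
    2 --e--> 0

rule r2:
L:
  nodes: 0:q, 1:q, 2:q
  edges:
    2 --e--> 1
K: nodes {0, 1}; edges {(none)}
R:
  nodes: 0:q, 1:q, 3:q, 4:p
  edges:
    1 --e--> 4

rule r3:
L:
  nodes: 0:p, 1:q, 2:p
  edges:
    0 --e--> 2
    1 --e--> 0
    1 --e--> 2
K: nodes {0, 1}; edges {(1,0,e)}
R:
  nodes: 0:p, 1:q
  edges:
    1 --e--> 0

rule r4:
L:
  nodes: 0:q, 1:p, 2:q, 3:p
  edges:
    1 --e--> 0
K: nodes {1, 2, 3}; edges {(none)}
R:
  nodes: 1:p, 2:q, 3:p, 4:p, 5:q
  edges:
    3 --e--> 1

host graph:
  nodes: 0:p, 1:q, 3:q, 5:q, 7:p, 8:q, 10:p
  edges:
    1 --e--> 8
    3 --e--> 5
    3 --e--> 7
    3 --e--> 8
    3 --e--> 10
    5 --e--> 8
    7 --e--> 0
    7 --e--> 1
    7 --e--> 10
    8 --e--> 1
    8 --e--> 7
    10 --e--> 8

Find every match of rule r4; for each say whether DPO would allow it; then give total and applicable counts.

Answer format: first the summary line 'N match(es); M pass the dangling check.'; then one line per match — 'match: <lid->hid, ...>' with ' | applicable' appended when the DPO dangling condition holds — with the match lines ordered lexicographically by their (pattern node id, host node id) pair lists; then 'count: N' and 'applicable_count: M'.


12 match(es); 0 pass the dangling check.
match: 0->1, 1->7, 2->3, 3->0
match: 0->1, 1->7, 2->3, 3->10
match: 0->1, 1->7, 2->5, 3->0
match: 0->1, 1->7, 2->5, 3->10
match: 0->1, 1->7, 2->8, 3->0
match: 0->1, 1->7, 2->8, 3->10
match: 0->8, 1->10, 2->1, 3->0
match: 0->8, 1->10, 2->1, 3->7
match: 0->8, 1->10, 2->3, 3->0
match: 0->8, 1->10, 2->3, 3->7
match: 0->8, 1->10, 2->5, 3->0
match: 0->8, 1->10, 2->5, 3->7
count: 12
applicable_count: 0


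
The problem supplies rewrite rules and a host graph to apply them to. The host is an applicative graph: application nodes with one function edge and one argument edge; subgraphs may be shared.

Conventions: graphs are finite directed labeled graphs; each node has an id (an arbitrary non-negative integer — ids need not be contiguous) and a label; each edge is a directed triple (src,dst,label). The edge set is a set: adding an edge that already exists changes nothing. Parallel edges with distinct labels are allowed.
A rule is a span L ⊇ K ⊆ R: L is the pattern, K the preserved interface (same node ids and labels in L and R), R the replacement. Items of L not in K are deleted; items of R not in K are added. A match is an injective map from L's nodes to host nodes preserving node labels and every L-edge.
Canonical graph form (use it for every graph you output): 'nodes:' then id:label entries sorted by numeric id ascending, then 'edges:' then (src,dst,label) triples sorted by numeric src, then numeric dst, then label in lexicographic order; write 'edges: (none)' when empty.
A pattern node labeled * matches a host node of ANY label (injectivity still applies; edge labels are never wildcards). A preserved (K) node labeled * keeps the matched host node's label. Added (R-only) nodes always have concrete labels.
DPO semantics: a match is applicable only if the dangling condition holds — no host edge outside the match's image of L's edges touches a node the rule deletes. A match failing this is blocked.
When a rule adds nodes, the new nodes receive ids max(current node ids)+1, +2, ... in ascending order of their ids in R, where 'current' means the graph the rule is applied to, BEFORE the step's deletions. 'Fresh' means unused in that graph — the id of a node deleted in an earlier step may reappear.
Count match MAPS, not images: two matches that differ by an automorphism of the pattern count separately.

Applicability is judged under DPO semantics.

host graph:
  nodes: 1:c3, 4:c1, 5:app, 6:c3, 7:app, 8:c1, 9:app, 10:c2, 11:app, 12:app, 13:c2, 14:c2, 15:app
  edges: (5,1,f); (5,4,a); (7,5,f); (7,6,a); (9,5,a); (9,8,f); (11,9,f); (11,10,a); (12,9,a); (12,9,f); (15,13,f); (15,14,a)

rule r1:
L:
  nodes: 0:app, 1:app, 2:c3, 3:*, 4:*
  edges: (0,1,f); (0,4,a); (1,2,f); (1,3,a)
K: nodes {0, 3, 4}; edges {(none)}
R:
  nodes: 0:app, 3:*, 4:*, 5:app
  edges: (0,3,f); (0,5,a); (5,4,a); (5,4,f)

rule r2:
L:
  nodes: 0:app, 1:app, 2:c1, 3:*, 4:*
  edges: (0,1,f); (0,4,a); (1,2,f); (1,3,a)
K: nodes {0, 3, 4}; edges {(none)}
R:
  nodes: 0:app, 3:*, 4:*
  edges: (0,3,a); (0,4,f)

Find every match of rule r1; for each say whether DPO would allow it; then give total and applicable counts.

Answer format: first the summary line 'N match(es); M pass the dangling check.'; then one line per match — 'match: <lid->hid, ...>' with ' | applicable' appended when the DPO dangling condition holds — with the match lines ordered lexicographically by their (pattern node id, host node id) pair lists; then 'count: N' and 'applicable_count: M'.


1 match(es); 0 pass the dangling check.
match: 0->7, 1->5, 2->1, 3->4, 4->6
count: 1
applicable_count: 0


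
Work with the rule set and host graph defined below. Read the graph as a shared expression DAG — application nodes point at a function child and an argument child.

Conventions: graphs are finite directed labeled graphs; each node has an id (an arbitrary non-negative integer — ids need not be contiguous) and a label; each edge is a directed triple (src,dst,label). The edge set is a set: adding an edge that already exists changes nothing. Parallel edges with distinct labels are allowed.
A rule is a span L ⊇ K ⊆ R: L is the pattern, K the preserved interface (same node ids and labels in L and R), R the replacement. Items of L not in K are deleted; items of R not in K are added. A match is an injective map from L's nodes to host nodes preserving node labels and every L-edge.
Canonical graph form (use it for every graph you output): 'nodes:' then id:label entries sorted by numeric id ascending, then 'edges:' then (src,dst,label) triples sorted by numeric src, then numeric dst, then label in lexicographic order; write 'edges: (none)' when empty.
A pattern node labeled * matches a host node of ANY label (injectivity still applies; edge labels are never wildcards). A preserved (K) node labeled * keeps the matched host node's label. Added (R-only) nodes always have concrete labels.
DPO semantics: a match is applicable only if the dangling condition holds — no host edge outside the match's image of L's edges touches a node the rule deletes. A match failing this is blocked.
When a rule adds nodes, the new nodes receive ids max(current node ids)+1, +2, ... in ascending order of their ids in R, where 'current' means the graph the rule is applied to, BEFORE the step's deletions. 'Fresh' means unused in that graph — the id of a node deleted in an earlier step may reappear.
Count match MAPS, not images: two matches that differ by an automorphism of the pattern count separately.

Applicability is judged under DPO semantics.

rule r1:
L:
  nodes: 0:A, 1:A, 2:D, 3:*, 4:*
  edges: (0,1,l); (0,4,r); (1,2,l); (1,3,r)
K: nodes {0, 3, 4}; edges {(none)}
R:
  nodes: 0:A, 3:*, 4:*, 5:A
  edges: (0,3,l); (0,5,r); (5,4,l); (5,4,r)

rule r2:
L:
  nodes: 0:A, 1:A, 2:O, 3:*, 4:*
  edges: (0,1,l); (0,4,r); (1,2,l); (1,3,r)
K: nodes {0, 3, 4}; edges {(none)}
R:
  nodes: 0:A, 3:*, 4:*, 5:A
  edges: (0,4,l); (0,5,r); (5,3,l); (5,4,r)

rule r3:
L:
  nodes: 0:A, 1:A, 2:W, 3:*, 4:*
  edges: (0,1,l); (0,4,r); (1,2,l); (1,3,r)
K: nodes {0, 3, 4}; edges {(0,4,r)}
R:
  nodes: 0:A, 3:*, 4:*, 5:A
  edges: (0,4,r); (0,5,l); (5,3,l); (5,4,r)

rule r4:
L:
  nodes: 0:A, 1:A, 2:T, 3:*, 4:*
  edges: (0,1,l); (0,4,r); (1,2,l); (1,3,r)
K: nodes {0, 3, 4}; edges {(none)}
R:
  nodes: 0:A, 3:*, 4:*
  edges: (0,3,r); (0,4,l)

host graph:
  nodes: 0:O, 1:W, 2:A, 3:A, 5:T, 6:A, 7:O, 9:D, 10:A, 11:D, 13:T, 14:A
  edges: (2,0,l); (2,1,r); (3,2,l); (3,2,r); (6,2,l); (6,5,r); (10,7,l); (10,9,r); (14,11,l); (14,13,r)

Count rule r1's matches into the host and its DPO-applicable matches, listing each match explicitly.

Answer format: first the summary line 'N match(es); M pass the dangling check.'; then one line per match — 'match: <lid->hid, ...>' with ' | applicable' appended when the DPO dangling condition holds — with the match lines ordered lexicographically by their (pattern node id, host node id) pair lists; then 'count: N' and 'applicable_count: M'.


0 match(es); 0 pass the dangling check.
count: 0
applicable_count: 0


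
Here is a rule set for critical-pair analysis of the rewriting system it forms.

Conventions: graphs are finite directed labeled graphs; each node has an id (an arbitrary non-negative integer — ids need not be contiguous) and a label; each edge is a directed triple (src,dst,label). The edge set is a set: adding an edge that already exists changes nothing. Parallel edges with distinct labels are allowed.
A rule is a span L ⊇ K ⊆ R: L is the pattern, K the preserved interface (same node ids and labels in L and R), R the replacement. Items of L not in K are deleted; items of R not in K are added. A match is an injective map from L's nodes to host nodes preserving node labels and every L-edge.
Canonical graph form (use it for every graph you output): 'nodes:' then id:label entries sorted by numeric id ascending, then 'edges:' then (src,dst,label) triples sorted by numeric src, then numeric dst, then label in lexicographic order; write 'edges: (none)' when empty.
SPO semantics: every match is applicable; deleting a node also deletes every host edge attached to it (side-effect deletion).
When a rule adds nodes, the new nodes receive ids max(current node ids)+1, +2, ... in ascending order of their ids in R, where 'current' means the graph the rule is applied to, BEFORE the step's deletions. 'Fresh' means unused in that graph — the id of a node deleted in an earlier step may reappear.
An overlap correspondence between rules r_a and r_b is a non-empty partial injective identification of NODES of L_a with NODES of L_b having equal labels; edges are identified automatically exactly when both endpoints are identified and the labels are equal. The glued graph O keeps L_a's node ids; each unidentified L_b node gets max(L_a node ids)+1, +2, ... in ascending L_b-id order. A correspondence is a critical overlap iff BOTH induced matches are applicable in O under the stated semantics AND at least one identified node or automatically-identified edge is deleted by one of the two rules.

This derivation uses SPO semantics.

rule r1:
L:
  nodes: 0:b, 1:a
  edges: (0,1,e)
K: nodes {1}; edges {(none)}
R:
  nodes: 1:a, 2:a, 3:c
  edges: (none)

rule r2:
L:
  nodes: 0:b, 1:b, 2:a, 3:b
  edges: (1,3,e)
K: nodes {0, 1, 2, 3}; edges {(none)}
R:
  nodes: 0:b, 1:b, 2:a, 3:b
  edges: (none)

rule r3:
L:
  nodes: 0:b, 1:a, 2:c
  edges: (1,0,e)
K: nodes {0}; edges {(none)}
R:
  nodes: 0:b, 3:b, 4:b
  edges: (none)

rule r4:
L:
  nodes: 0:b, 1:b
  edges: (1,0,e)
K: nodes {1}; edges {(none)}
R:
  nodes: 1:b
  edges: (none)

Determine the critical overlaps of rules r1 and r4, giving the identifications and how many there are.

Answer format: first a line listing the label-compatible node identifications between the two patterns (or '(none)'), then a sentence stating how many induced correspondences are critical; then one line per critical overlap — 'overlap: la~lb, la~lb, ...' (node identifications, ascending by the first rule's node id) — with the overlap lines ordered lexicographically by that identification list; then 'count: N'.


label-compatible node identifications between L(r1) and L(r4): 0~0, 0~1
2 of the induced correspondences are critical overlaps of r1 and r4.
overlap: 0~0
overlap: 0~1
count: 2


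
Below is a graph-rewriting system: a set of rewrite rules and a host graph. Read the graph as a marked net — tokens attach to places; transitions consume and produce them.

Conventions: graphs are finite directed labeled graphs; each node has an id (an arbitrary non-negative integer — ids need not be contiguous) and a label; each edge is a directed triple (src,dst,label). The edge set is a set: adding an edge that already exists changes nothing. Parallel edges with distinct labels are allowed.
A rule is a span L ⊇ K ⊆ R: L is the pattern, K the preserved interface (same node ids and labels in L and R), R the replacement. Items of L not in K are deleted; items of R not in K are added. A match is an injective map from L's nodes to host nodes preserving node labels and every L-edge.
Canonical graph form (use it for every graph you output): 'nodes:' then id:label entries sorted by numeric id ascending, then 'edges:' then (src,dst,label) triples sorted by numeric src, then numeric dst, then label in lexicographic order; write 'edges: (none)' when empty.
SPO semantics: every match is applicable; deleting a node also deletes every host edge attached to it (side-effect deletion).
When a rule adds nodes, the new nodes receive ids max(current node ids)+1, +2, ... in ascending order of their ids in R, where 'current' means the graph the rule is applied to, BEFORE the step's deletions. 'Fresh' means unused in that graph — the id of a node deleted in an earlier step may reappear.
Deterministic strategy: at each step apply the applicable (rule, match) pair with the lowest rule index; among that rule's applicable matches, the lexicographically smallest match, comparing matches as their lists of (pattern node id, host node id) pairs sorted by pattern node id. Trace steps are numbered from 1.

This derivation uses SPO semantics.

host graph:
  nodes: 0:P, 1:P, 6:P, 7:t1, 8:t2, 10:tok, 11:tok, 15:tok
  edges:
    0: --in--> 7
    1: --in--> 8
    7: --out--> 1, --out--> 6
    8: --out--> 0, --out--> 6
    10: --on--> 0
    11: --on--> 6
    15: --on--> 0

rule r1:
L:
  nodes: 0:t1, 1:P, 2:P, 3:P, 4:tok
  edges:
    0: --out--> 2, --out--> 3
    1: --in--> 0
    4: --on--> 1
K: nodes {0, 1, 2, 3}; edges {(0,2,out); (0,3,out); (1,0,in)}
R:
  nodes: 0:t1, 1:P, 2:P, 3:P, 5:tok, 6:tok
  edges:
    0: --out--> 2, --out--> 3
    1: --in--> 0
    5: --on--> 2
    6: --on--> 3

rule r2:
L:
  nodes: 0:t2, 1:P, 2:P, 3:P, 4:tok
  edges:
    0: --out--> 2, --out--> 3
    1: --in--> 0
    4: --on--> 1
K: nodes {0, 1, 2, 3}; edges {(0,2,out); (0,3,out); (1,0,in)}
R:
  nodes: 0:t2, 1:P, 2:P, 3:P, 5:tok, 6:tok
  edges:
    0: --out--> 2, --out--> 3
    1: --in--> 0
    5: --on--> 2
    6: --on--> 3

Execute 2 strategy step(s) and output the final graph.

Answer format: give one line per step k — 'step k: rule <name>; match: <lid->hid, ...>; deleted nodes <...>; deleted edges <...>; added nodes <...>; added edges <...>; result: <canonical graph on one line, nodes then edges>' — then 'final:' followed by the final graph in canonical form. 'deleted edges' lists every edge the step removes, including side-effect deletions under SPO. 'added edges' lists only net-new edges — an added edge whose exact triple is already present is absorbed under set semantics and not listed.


step 1: rule r1; match: 0->7, 1->0, 2->1, 3->6, 4->10; deleted nodes 10; deleted edges (10,0,on); added nodes 16, 17; added edges (16,1,on); (17,6,on); result: nodes: 0:P, 1:P, 6:P, 7:t1, 8:t2, 11:tok, 15:tok, 16:tok, 17:tok edges: (0,7,in); (1,8,in); (7,1,out); (7,6,out); (8,0,out); (8,6,out); (11,6,on); (15,0,on); (16,1,on); (17,6,on)
step 2: rule r1; match: 0->7, 1->0, 2->1, 3->6, 4->15; deleted nodes 15; deleted edges (15,0,on); added nodes 18, 19; added edges (18,1,on); (19,6,on); result: nodes: 0:P, 1:P, 6:P, 7:t1, 8:t2, 11:tok, 16:tok, 17:tok, 18:tok, 19:tok edges: (0,7,in); (1,8,in); (7,1,out); (7,6,out); (8,0,out); (8,6,out); (11,6,on); (16,1,on); (17,6,on); (18,1,on); (19,6,on)
final:
nodes: 0:P, 1:P, 6:P, 7:t1, 8:t2, 11:tok, 16:tok, 17:tok, 18:tok, 19:tok
edges: (0,7,in); (1,8,in); (7,1,out); (7,6,out); (8,0,out); (8,6,out); (11,6,on); (16,1,on); (17,6,on); (18,1,on); (19,6,on)


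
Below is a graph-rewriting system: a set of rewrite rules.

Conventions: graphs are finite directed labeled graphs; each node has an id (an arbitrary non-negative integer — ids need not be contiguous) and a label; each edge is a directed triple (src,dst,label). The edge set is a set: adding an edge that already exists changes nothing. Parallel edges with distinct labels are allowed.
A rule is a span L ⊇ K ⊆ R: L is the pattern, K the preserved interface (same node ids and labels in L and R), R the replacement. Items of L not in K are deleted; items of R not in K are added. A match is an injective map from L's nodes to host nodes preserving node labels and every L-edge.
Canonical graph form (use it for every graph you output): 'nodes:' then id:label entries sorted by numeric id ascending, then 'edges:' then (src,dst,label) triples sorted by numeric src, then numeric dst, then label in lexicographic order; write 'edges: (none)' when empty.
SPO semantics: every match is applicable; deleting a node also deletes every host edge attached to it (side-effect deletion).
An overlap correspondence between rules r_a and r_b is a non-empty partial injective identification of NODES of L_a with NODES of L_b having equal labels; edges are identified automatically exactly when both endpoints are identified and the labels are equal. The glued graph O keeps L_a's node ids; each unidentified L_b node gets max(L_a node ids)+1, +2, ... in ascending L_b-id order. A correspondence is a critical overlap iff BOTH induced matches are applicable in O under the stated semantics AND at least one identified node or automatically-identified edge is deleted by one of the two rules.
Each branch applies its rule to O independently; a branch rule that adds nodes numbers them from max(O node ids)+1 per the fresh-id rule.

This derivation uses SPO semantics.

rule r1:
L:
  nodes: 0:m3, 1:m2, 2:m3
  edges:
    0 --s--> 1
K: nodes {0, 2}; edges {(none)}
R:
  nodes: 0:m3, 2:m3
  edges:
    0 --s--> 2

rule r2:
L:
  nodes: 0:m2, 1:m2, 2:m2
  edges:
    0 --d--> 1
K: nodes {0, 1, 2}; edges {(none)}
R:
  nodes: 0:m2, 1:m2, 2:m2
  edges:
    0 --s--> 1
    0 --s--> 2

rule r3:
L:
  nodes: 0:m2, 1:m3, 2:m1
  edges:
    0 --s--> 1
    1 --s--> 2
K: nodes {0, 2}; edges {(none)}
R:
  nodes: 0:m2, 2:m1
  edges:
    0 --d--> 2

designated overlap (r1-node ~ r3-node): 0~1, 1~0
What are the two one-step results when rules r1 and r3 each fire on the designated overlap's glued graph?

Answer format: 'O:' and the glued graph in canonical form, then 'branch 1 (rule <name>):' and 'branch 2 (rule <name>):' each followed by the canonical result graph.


O:
nodes: 0:m3, 1:m2, 2:m3, 3:m1
edges: (0,1,s); (0,3,s); (1,0,s)
branch 1 (rule r1):
nodes: 0:m3, 2:m3, 3:m1
edges: (0,2,s); (0,3,s)
branch 2 (rule r3):
nodes: 1:m2, 2:m3, 3:m1
edges: (1,3,d)


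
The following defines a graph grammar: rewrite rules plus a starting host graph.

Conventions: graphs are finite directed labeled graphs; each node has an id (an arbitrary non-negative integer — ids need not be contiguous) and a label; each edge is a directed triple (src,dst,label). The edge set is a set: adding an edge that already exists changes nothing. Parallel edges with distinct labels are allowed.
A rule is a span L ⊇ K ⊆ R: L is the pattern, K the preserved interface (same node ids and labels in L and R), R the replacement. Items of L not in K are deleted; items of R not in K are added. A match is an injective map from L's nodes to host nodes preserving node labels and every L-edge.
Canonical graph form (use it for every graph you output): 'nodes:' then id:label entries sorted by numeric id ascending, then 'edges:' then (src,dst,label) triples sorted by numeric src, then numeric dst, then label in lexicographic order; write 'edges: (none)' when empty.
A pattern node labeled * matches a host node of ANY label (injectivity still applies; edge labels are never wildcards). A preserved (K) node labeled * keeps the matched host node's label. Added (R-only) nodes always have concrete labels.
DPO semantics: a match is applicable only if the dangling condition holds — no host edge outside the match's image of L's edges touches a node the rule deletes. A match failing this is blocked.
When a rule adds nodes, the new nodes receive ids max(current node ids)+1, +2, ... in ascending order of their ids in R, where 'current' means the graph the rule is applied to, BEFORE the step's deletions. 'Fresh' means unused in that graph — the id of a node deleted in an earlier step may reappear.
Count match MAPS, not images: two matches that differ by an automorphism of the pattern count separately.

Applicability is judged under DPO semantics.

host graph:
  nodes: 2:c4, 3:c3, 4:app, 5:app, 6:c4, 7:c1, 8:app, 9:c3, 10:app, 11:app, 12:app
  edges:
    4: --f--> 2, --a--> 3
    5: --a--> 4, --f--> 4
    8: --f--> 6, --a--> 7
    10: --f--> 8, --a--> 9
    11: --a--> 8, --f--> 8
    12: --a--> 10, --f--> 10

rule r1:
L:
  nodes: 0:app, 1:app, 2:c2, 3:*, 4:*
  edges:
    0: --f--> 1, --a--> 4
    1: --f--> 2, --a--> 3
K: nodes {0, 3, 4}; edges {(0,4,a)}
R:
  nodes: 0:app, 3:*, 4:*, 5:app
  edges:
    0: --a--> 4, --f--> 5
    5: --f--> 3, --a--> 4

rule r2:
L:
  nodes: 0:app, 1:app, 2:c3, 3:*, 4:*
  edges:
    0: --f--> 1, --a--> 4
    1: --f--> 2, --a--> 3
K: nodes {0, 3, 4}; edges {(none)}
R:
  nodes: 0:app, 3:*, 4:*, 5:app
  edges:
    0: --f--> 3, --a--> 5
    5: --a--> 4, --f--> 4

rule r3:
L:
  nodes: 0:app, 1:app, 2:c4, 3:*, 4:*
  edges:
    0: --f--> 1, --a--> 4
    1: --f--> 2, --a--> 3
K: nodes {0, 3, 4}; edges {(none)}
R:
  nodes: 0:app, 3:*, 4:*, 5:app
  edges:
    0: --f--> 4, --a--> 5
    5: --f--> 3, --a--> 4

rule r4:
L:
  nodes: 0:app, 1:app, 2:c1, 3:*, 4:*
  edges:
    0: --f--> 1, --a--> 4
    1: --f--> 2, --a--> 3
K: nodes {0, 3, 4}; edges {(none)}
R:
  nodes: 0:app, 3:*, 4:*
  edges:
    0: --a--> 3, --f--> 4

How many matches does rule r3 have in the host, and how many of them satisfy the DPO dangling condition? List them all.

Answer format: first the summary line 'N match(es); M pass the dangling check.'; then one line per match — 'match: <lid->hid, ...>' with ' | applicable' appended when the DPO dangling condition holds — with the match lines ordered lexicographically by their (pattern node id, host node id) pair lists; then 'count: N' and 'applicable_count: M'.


1 match(es); 0 pass the dangling check.
match: 0->10, 1->8, 2->6, 3->7, 4->9
count: 1
applicable_count: 0
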